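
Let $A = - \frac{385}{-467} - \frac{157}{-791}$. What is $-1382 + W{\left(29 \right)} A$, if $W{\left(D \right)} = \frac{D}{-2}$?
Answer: $- \frac{515985537}{369397} \approx -1396.8$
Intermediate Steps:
$W{\left(D \right)} = - \frac{D}{2}$ ($W{\left(D \right)} = D \left(- \frac{1}{2}\right) = - \frac{D}{2}$)
$A = \frac{377854}{369397}$ ($A = \left(-385\right) \left(- \frac{1}{467}\right) - - \frac{157}{791} = \frac{385}{467} + \frac{157}{791} = \frac{377854}{369397} \approx 1.0229$)
$-1382 + W{\left(29 \right)} A = -1382 + \left(- \frac{1}{2}\right) 29 \cdot \frac{377854}{369397} = -1382 - \frac{5478883}{369397} = - \frac{515985537}{369397}$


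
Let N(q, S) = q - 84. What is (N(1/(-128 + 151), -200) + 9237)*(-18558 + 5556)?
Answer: -2737181040/23 ≈ -1.1901e+8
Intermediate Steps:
N(q, S) = -84 + q
(N(1/(-128 + 151), -200) + 9237)*(-18558 + 5556) = ((-84 + 1/(-128 + 151)) + 9237)*(-18558 + 5556) = ((-84 + 1/23) + 9237)*(-13002) = (-1931/23 + 9237)*(-13002) = (210520/23)*(-13002) = -2737181040/23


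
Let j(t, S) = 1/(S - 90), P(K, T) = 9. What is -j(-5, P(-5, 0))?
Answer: 1/81 ≈ 0.012346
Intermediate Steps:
j(t, S) = 1/(-90 + S)
-j(-5, P(-5, 0)) = -1/(-90 + 9) = -1/(-81) = -1*(-1/81) = 1/81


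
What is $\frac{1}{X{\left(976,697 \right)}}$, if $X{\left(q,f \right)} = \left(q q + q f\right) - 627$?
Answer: $\frac{1}{1632221} \approx 6.1266 \cdot 10^{-7}$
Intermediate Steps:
$X{\left(q,f \right)} = -627 + q^{2} + f q$ ($X{\left(q,f \right)} = \left(q^{2} + f q\right) - 627 = -627 + q^{2} + f q$)
$\frac{1}{X{\left(976,697 \right)}} = \frac{1}{-627 + 976^{2} + 697 \cdot 976} = \frac{1}{-627 + 952576 + 680272} = \frac{1}{1632221}$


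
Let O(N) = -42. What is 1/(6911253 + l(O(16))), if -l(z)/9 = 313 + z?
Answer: 1/6908814 ≈ 1.4474e-7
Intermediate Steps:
l(z) = -2817 - 9*z (l(z) = -9*(313 + z) = -2817 - 9*z)
1/(6911253 + l(O(16))) = 1/(6911253 + (-2817 - 9*(-42))) = 1/(6911253 + (-2817 + 378)) = 1/(6911253 - 2439) = 1/6908814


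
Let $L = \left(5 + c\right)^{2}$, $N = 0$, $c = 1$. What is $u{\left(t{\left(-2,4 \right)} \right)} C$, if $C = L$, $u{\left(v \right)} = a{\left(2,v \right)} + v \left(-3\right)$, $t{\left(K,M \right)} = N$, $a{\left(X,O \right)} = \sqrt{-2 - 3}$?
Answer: $36 i \sqrt{5} \approx 80.498 i$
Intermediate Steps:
$a{\left(X,O \right)} = i \sqrt{5}$ ($a{\left(X,O \right)} = \sqrt{-5} = i \sqrt{5}$)
$t{\left(K,M \right)} = 0$
$u{\left(v \right)} = - 3 v + i \sqrt{5}$ ($u{\left(v \right)} = i \sqrt{5} + v \left(-3\right) = i \sqrt{5} - 3 v = - 3 v + i \sqrt{5}$)
$L = 36$ ($L = \left(5 + 1\right)^{2} = 6^{2} = 36$)
$C = 36$
$u{\left(t{\left(-2,4 \right)} \right)} C = \left(\left(-3\right) 0 + i \sqrt{5}\right) 36 = \left(0 + i \sqrt{5}\right) 36 = i \sqrt{5} \cdot 36 = 36 i \sqrt{5}$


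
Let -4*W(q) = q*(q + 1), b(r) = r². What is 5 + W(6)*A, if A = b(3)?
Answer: -179/2 ≈ -89.500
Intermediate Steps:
A = 9 (A = 3² = 9)
W(q) = -q*(1 + q)/4 (W(q) = -q*(q + 1)/4 = -q*(1 + q)/4)
5 + W(6)*A = 5 - ¼*6*(1 + 6)*9 = 5 - ¼*6*7*9 = 5 - 21/2*9 = 5 - 189/2 = -179/2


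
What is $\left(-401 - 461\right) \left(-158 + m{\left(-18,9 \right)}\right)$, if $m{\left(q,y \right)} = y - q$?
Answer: $112922$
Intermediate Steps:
$\left(-401 - 461\right) \left(-158 + m{\left(-18,9 \right)}\right) = \left(-401 - 461\right) \left(-158 + \left(9 - -18\right)\right) = - 862 \left(-158 + \left(9 + 18\right)\right) = - 862 \left(-158 + 27\right) = \left(-862\right) \left(-131\right) = 112922$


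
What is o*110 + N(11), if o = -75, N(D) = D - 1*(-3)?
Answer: -8236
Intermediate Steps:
N(D) = 3 + D (N(D) = D + 3 = 3 + D)
o*110 + N(11) = -75*110 + (3 + 11) = -8250 + 14 = -8236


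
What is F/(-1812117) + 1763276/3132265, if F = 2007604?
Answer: -3093085327768/5676030655005 ≈ -0.54494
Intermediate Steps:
F/(-1812117) + 1763276/3132265 = 2007604/(-1812117) + 1763276/3132265 = 2007604*(-1/1812117) + 1763276*(1/3132265) = -2007604/1812117 + 1763276/3132265 = -3093085327768/5676030655005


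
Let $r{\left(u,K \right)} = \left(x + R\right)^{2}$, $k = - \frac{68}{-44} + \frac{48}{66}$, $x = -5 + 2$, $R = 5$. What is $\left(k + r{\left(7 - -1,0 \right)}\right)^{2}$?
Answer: $\frac{4761}{121} \approx 39.347$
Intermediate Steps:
$x = -3$
$k = \frac{25}{11}$ ($k = \left(-68\right) \left(- \frac{1}{44}\right) + 48 \cdot \frac{1}{66} = \frac{17}{11} + \frac{8}{11} = \frac{25}{11} \approx 2.2727$)
$r{\left(u,K \right)} = 4$ ($r{\left(u,K \right)} = \left(-3 + 5\right)^{2} = 2^{2} = 4$)
$\left(k + r{\left(7 - -1,0 \right)}\right)^{2} = \left(\frac{25}{11} + 4\right)^{2} = \left(\frac{69}{11}\right)^{2} = \frac{4761}{121}$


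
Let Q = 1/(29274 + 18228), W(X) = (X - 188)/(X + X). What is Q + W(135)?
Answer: -69926/356265 ≈ -0.19628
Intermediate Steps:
W(X) = (-188 + X)/(2*X) (W(X) = (-188 + X)/((2*X)) = (-188 + X)*(1/(2*X)) = (-188 + X)/(2*X))
Q = 1/47502 ≈ 2.1052e-5
Q + W(135) = 1/47502 + (½)*(-188 + 135)/135 = 1/47502 + (½)*(1/135)*(-53) = 1/47502 - 53/270 = -69926/356265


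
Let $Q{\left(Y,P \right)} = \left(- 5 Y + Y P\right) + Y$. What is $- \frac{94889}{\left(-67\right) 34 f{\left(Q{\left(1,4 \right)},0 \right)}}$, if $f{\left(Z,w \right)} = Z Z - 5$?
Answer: $- \frac{94889}{11390} \approx -8.3309$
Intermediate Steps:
$Q{\left(Y,P \right)} = - 4 Y + P Y$ ($Q{\left(Y,P \right)} = \left(- 5 Y + P Y\right) + Y = - 4 Y + P Y$)
$f{\left(Z,w \right)} = -5 + Z^{2}$ ($f{\left(Z,w \right)} = Z^{2} - 5 = -5 + Z^{2}$)
$- \frac{94889}{\left(-67\right) 34 f{\left(Q{\left(1,4 \right)},0 \right)}} = - \frac{94889}{\left(-67\right) 34 \left(-5 + \left(1 \left(-4 + 4\right)\right)^{2}\right)} = - \frac{94889}{\left(-2278\right) \left(-5 + \left(1 \cdot 0\right)^{2}\right)} = - \frac{94889}{\left(-2278\right) \left(-5 + 0^{2}\right)} = - \frac{94889}{\left(-2278\right) \left(-5 + 0\right)} = - \frac{94889}{\left(-2278\right) \left(-5\right)} = - \frac{94889}{11390}$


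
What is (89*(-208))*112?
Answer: -2073344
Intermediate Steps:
(89*(-208))*112 = -18512*112 = -2073344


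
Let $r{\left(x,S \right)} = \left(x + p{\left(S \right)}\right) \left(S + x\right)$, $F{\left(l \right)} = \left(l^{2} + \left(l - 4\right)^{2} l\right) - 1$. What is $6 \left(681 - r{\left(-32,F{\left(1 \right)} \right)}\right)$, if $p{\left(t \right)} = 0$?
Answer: $-330$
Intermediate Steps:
$F{\left(l \right)} = -1 + l^{2} + l \left(-4 + l\right)^{2}$ ($F{\left(l \right)} = \left(l^{2} + \left(-4 + l\right)^{2} l\right) - 1 = \left(l^{2} + l \left(-4 + l\right)^{2}\right) - 1 = -1 + l^{2} + l \left(-4 + l\right)^{2}$)
$r{\left(x,S \right)} = x \left(S + x\right)$ ($r{\left(x,S \right)} = \left(x + 0\right) \left(S + x\right) = x \left(S + x\right)$)
$6 \left(681 - r{\left(-32,F{\left(1 \right)} \right)}\right) = 6 \left(681 - - 32 \left(\left(-1 + 1^{2} + 1 \left(-4 + 1\right)^{2}\right) - 32\right)\right) = 6 \left(681 - - 32 \left(\left(-1 + 1 + 1 \left(-3\right)^{2}\right) - 32\right)\right) = 6 \left(681 - - 32 \left(\left(-1 + 1 + 1 \cdot 9\right) - 32\right)\right) = 6 \left(681 - - 32 \left(\left(-1 + 1 + 9\right) - 32\right)\right) = 6 \left(681 - - 32 \left(9 - 32\right)\right) = 6 \left(681 - \left(-32\right) \left(-23\right)\right) = 6 \left(681 - 736\right) = 6 \left(-55\right) = -330$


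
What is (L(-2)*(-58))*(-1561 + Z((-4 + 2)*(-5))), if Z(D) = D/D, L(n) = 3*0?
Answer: 0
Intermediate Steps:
L(n) = 0
Z(D) = 1
(L(-2)*(-58))*(-1561 + Z((-4 + 2)*(-5))) = (0*(-58))*(-1561 + 1) = 0*(-1560) = 0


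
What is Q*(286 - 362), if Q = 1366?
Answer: -103816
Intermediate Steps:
Q*(286 - 362) = 1366*(286 - 362) = 1366*(-76) = -103816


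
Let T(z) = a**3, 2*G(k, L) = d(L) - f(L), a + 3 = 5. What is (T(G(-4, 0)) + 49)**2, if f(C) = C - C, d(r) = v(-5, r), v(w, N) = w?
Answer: 3249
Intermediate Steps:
d(r) = -5
f(C) = 0
a = 2 (a = -3 + 5 = 2)
G(k, L) = -5/2 (G(k, L) = (-5 - 1*0)/2 = (-5 + 0)/2 = (1/2)*(-5) = -5/2)
T(z) = 8 (T(z) = 2**3 = 8)
(T(G(-4, 0)) + 49)**2 = (8 + 49)**2 = 57**2 = 3249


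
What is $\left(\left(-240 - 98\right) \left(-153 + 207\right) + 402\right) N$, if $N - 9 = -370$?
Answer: $6443850$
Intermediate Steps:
$N = -361$ ($N = 9 - 370 = -361$)
$\left(\left(-240 - 98\right) \left(-153 + 207\right) + 402\right) N = \left(\left(-240 - 98\right) \left(-153 + 207\right) + 402\right) \left(-361\right) = \left(\left(-338\right) 54 + 402\right) \left(-361\right) = \left(-18252 + 402\right) \left(-361\right) = \left(-17850\right) \left(-361\right) = 6443850$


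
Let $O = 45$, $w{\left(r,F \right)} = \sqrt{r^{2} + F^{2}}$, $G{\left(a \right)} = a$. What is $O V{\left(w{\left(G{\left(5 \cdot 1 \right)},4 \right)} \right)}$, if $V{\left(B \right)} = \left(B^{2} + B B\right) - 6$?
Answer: $3420$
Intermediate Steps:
$w{\left(r,F \right)} = \sqrt{F^{2} + r^{2}}$
$V{\left(B \right)} = -6 + 2 B^{2}$ ($V{\left(B \right)} = \left(B^{2} + B^{2}\right) - 6 = 2 B^{2} - 6 = -6 + 2 B^{2}$)
$O V{\left(w{\left(G{\left(5 \cdot 1 \right)},4 \right)} \right)} = 45 \left(-6 + 2 \left(\sqrt{4^{2} + \left(5 \cdot 1\right)^{2}}\right)^{2}\right) = 45 \left(-6 + 2 \left(\sqrt{16 + 5^{2}}\right)^{2}\right) = 45 \left(-6 + 2 \left(\sqrt{16 + 25}\right)^{2}\right) = 45 \left(-6 + 2 \left(\sqrt{41}\right)^{2}\right) = 45 \left(-6 + 2 \cdot 41\right) = 45 \left(-6 + 82\right) = 45 \cdot 76 = 3420$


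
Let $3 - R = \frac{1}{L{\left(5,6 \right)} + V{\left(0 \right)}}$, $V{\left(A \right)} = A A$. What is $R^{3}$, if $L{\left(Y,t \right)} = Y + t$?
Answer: $\frac{32768}{1331} \approx 24.619$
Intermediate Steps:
$V{\left(A \right)} = A^{2}$
$R = \frac{32}{11}$ ($R = 3 - \frac{1}{\left(5 + 6\right) + 0^{2}} = 3 - \frac{1}{11 + 0} = 3 - \frac{1}{11} = \frac{32}{11} \approx 2.9091$)
$R^{3} = \left(\frac{32}{11}\right)^{3} = \frac{32768}{1331}$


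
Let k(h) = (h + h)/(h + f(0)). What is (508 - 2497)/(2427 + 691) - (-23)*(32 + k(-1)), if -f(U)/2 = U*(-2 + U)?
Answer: 2436287/3118 ≈ 781.36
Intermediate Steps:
f(U) = -2*U*(-2 + U)
k(h) = 2 (k(h) = (h + h)/(h + 2*0*(2 - 1*0)) = (2*h)/(h + 2*0*(2 + 0)) = (2*h)/(h + 2*0*2) = (2*h)/(h + 0) = (2*h)/h = 2)
(508 - 2497)/(2427 + 691) - (-23)*(32 + k(-1)) = (508 - 2497)/(2427 + 691) - (-23)*(32 + 2) = -1989/3118 - (-23)*34 = -1989*1/3118 - 1*(-782) = -1989/3118 + 782 = 2436287/3118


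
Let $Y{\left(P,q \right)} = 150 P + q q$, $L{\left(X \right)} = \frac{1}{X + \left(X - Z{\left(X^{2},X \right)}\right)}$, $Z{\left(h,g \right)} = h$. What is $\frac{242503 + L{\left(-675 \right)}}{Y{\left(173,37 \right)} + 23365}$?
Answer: $\frac{27704452106}{5790330225} \approx 4.7846$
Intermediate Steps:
$L{\left(X \right)} = \frac{1}{- X^{2} + 2 X}$ ($L{\left(X \right)} = \frac{1}{X - \left(X^{2} - X\right)} = \frac{1}{- X^{2} + 2 X}$)
$Y{\left(P,q \right)} = q^{2} + 150 P$ ($Y{\left(P,q \right)} = 150 P + q^{2} = q^{2} + 150 P$)
$\frac{242503 + L{\left(-675 \right)}}{Y{\left(173,37 \right)} + 23365} = \frac{242503 - \frac{1}{\left(-675\right) \left(-2 - 675\right)}}{\left(37^{2} + 150 \cdot 173\right) + 23365} = \frac{242503 - - \frac{1}{675 \left(-677\right)}}{\left(1369 + 25950\right) + 23365} = \frac{242503 - \left(- \frac{1}{675}\right) \left(- \frac{1}{677}\right)}{27319 + 23365} = \frac{242503 - \frac{1}{456975}}{50684} = \frac{110817808424}{456975} \cdot \frac{1}{50684} = \frac{27704452106}{5790330225}$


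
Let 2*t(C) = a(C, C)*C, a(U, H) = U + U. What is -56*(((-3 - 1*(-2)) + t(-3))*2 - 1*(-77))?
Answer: -5208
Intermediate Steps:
a(U, H) = 2*U
t(C) = C² (t(C) = ((2*C)*C)/2 = (2*C²)/2 = C²)
-56*(((-3 - 1*(-2)) + t(-3))*2 - 1*(-77)) = -56*(((-3 - 1*(-2)) + (-3)²)*2 - 1*(-77)) = -56*(((-3 + 2) + 9)*2 + 77) = -56*((-1 + 9)*2 + 77) = -56*(8*2 + 77) = -56*(16 + 77) = -56*93 = -5208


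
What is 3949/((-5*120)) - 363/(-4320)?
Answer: -46783/7200 ≈ -6.4976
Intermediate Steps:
3949/((-5*120)) - 363/(-4320) = 3949/(-600) - 363*(-1/4320) = 3949*(-1/600) + 121/1440 = -3949/600 + 121/1440 = -46783/7200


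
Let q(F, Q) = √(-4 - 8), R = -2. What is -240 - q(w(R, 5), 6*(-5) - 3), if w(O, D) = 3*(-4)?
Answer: -240 - 2*I*√3 ≈ -240.0 - 3.4641*I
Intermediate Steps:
w(O, D) = -12
q(F, Q) = 2*I*√3 (q(F, Q) = √(-12) = 2*I*√3)
-240 - q(w(R, 5), 6*(-5) - 3) = -240 - 2*I*√3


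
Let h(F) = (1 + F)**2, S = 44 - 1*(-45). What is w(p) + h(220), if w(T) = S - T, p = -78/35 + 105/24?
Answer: 13699799/280 ≈ 48928.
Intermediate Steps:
S = 89 (S = 44 + 45 = 89)
p = 601/280 (p = -78*1/35 + 105*(1/24) = -78/35 + 35/8 = 601/280 ≈ 2.1464)
w(T) = 89 - T
w(p) + h(220) = (89 - 1*601/280) + (1 + 220)**2 = (89 - 601/280) + 221**2 = 24319/280 + 48841 = 13699799/280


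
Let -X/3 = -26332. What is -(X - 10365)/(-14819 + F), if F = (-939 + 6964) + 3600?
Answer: 68631/5194 ≈ 13.214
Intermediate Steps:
X = 78996 (X = -3*(-26332) = 78996)
F = 9625 (F = 6025 + 3600 = 9625)
-(X - 10365)/(-14819 + F) = -(78996 - 10365)/(-14819 + 9625) = -68631/(-5194) = -68631*(-1)/5194 = -1*(-68631/5194) = 68631/5194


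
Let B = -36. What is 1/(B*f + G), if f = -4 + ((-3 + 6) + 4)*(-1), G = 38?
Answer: 1/434 ≈ 0.0023041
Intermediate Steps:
f = -11 (f = -4 + (3 + 4)*(-1) = -4 + 7*(-1) = -4 - 7 = -11)
1/(B*f + G) = 1/(-36*(-11) + 38) = 1/(396 + 38) = 1/434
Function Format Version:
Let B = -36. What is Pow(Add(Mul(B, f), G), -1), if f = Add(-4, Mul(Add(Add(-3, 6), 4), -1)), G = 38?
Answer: Rational(1, 434) ≈ 0.0023041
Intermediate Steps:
f = -11 (f = Add(-4, Mul(Add(3, 4), -1)) = Add(-4, Mul(7, -1)) = Add(-4, -7) = -11)
Pow(Add(Mul(B, f), G), -1) = Pow(Add(Mul(-36, -11), 38), -1) = Pow(Add(396, 38), -1) = Pow(434, -1) = Rational(1, 434)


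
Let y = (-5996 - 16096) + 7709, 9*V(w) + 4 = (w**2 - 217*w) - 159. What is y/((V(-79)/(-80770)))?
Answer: 10455434190/23221 ≈ 4.5026e+5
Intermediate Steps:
V(w) = -163/9 - 217*w/9 + w**2/9 (V(w) = -4/9 + ((w**2 - 217*w) - 159)/9 = -4/9 + (-159 + w**2 - 217*w)/9 = -4/9 + (-53/3 - 217*w/9 + w**2/9) = -163/9 - 217*w/9 + w**2/9)
y = -14383 (y = -22092 + 7709 = -14383)
y/((V(-79)/(-80770))) = -14383*(-80770/(-163/9 - 217/9*(-79) + (1/9)*(-79)**2)) = -14383*(-80770/(-163/9 + 17143/9 + (1/9)*6241)) = -14383*(-80770/(-163/9 + 17143/9 + 6241/9)) = -14383/((23221/9)*(-1/80770)) = -14383/(-23221/726930) = -14383*(-726930/23221) = 10455434190/23221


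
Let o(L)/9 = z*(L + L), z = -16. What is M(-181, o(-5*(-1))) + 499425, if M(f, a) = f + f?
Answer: 499063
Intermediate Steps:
o(L) = -288*L (o(L) = 9*(-16*(L + L)) = 9*(-32*L) = -288*L)
M(f, a) = 2*f
M(-181, o(-5*(-1))) + 499425 = 2*(-181) + 499425 = -362 + 499425 = 499063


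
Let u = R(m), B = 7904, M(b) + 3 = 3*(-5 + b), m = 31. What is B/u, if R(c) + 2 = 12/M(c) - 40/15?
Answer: -22800/13 ≈ -1753.8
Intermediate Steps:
M(b) = -18 + 3*b (M(b) = -3 + 3*(-5 + b) = -3 + (-15 + 3*b) = -18 + 3*b)
R(c) = -14/3 + 12/(-18 + 3*c) (R(c) = -2 + (12/(-18 + 3*c) - 40/15) = -2 + (12/(-18 + 3*c) - 40*1/15) = -2 + (12/(-18 + 3*c) - 8/3) = -2 + (-8/3 + 12/(-18 + 3*c)) = -14/3 + 12/(-18 + 3*c))
u = -338/75 (u = 2*(48 - 7*31)/(3*(-6 + 31)) = (⅔)*(48 - 217)/25 = (⅔)*(1/25)*(-169) = -338/75 ≈ -4.5067)
B/u = 7904/(-338/75) = 7904*(-75/338) = -22800/13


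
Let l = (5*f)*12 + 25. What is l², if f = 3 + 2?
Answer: 105625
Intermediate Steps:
f = 5
l = 325 (l = (5*5)*12 + 25 = 25*12 + 25 = 300 + 25 = 325)
l² = 325² = 105625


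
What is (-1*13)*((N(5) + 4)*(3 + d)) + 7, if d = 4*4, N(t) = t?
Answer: -2216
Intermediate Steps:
d = 16
(-1*13)*((N(5) + 4)*(3 + d)) + 7 = (-1*13)*((5 + 4)*(3 + 16)) + 7 = -117*19 + 7 = -13*171 + 7 = -2223 + 7 = -2216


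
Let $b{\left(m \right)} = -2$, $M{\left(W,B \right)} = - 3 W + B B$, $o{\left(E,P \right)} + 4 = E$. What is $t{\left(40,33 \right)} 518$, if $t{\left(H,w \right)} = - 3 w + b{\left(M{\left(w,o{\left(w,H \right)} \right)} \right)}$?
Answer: $-52318$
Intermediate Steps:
$o{\left(E,P \right)} = -4 + E$
$M{\left(W,B \right)} = B^{2} - 3 W$ ($M{\left(W,B \right)} = - 3 W + B^{2} = B^{2} - 3 W$)
$t{\left(H,w \right)} = -2 - 3 w$ ($t{\left(H,w \right)} = - 3 w - 2 = -2 - 3 w$)
$t{\left(40,33 \right)} 518 = \left(-2 - 99\right) 518 = \left(-101\right) 518 = -52318$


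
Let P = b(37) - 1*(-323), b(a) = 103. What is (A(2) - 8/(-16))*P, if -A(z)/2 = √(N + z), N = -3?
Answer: 213 - 852*I ≈ 213.0 - 852.0*I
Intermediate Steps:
P = 426 (P = 103 - 1*(-323) = 103 + 323 = 426)
A(z) = -2*√(-3 + z)
(A(2) - 8/(-16))*P = (-2*√(-3 + 2) - 8/(-16))*426 = (-2*I - 8*(-1/16))*426 = (-2*I + ½)*426 = (½ - 2*I)*426 = 213 - 852*I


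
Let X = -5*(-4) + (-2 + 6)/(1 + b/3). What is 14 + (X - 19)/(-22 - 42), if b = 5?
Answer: 1787/128 ≈ 13.961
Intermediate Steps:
X = 43/2 (X = -5*(-4) + (-2 + 6)/(1 + 5/3) = 20 + 4/(1 + 5*(⅓)) = 20 + 4/(1 + 5/3) = 20 + 4/(8/3) = 20 + 4*(3/8) = 20 + 3/2 = 43/2 ≈ 21.500)
14 + (X - 19)/(-22 - 42) = 14 + (43/2 - 19)/(-22 - 42) = 14 + (5/2)/(-64) = 14 - 1/64*5/2 = 14 - 5/128 = 1787/128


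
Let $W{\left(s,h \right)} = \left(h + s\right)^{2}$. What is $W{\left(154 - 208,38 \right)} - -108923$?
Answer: $109179$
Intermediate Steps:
$W{\left(154 - 208,38 \right)} - -108923 = \left(38 + \left(154 - 208\right)\right)^{2} - -108923 = \left(38 - 54\right)^{2} + 108923 = \left(-16\right)^{2} + 108923 = 256 + 108923 = 109179$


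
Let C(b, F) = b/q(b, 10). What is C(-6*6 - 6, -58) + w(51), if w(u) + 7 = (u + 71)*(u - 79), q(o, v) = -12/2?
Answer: -3416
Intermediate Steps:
q(o, v) = -6 (q(o, v) = -12*1/2 = -6)
w(u) = -7 + (-79 + u)*(71 + u) (w(u) = -7 + (u + 71)*(u - 79) = -7 + (71 + u)*(-79 + u) = -7 + (-79 + u)*(71 + u))
C(b, F) = -b/6 (C(b, F) = b/(-6) = b*(-1/6) = -b/6)
C(-6*6 - 6, -58) + w(51) = -(-6*6 - 6)/6 + (-5616 + 51**2 - 8*51) = -(-36 - 6)/6 + (-5616 + 2601 - 408) = -1/6*(-42) - 3423 = 7 - 3423 = -3416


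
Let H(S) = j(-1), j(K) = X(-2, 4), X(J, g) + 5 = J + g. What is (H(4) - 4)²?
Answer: 49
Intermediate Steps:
X(J, g) = -5 + J + g (X(J, g) = -5 + (J + g) = -5 + J + g)
j(K) = -3 (j(K) = -5 - 2 + 4 = -3)
H(S) = -3
(H(4) - 4)² = (-3 - 4)² = (-7)² = 49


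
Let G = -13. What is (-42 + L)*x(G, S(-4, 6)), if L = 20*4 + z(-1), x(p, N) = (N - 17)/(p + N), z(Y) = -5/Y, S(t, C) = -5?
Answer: 473/9 ≈ 52.556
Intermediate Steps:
x(p, N) = (-17 + N)/(N + p)
L = 85 (L = 20*4 - 5/(-1) = 80 - 5*(-1) = 80 + 5 = 85)
(-42 + L)*x(G, S(-4, 6)) = (-42 + 85)*((-17 - 5)/(-5 - 13)) = 43*(-22/(-18)) = 43*(-1/18*(-22)) = 43*(11/9) = 473/9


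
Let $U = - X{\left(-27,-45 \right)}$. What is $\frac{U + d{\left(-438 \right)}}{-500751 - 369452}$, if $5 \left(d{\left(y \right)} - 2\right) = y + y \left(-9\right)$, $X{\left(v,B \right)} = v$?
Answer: $- \frac{3649}{4351015} \approx -0.00083866$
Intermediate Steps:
$d{\left(y \right)} = 2 - \frac{8 y}{5}$ ($d{\left(y \right)} = 2 + \frac{y + y \left(-9\right)}{5} = 2 + \frac{y - 9 y}{5} = 2 + \frac{\left(-8\right) y}{5} = 2 - \frac{8 y}{5}$)
$U = 27$ ($U = \left(-1\right) \left(-27\right) = 27$)
$\frac{U + d{\left(-438 \right)}}{-500751 - 369452} = \frac{27 + \left(2 - - \frac{3504}{5}\right)}{-500751 - 369452} = \frac{27 + \left(2 + \frac{3504}{5}\right)}{-870203} = \left(27 + \frac{3514}{5}\right) \left(- \frac{1}{870203}\right) = \frac{3649}{5} \left(- \frac{1}{870203}\right) = - \frac{3649}{4351015}$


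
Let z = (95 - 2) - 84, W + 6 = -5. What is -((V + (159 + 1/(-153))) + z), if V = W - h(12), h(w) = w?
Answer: -22184/153 ≈ -144.99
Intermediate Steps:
W = -11 (W = -6 - 5 = -11)
V = -23 (V = -11 - 1*12 = -11 - 12 = -23)
z = 9 (z = 93 - 84 = 9)
-((V + (159 + 1/(-153))) + z) = -((-23 + (159 + 1/(-153))) + 9) = -((-23 + (159 - 1/153)) + 9) = -((-23 + 24326/153) + 9) = -(20807/153 + 9) = -1*22184/153 = -22184/153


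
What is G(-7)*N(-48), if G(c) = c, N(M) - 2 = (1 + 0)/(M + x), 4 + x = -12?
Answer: -889/64 ≈ -13.891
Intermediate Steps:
x = -16 (x = -4 - 12 = -16)
N(M) = 2 + 1/(-16 + M) (N(M) = 2 + (1 + 0)/(M - 16) = 2 + 1/(-16 + M))
G(-7)*N(-48) = -7*(-31 + 2*(-48))/(-16 - 48) = -7*(-31 - 96)/(-64) = -(-7)*(-127)/64 = -7*127/64 = -889/64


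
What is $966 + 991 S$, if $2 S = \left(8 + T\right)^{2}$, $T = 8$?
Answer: $127814$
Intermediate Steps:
$S = 128$ ($S = \frac{\left(8 + 8\right)^{2}}{2} = \frac{16^{2}}{2} = \frac{1}{2} \cdot 256 = 128$)
$966 + 991 S = 966 + 991 \cdot 128 = 966 + 126848 = 127814$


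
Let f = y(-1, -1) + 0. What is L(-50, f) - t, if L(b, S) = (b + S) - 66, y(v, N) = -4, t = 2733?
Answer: -2853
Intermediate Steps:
f = -4 (f = -4 + 0 = -4)
L(b, S) = -66 + S + b (L(b, S) = (S + b) - 66 = -66 + S + b)
L(-50, f) - t = (-66 - 4 - 50) - 1*2733 = -120 - 2733 = -2853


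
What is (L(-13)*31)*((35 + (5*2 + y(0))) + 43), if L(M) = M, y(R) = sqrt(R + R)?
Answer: -35464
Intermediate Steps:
y(R) = sqrt(2)*sqrt(R) (y(R) = sqrt(2*R) = sqrt(2)*sqrt(R))
(L(-13)*31)*((35 + (5*2 + y(0))) + 43) = (-13*31)*((35 + (5*2 + sqrt(2)*sqrt(0))) + 43) = -403*((35 + (10 + sqrt(2)*0)) + 43) = -403*((35 + (10 + 0)) + 43) = -403*((35 + 10) + 43) = -403*(45 + 43) = -403*88 = -35464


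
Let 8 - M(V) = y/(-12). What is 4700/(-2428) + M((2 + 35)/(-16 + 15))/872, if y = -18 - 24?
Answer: -2043737/1058608 ≈ -1.9306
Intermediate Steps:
y = -42
M(V) = 9/2 (M(V) = 8 - (-42)/(-12) = 8 - (-42)*(-1)/12 = 8 - 1*7/2 = 8 - 7/2 = 9/2)
4700/(-2428) + M((2 + 35)/(-16 + 15))/872 = 4700/(-2428) + (9/2)/872 = 4700*(-1/2428) + (9/2)*(1/872) = -1175/607 + 9/1744 = -2043737/1058608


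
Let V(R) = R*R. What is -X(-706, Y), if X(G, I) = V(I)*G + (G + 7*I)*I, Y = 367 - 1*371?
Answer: 8360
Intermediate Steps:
V(R) = R²
Y = -4 (Y = 367 - 371 = -4)
X(G, I) = G*I² + I*(G + 7*I) (X(G, I) = I²*G + (G + 7*I)*I = G*I² + I*(G + 7*I))
-X(-706, Y) = -(-4)*(-706 + 7*(-4) - 706*(-4)) = -(-4)*(-706 - 28 + 2824) = -(-4)*2090 = -1*(-8360) = 8360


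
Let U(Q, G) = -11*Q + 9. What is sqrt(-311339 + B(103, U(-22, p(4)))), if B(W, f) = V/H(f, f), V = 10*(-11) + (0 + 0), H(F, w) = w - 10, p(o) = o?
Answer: I*sqrt(18082906969)/241 ≈ 557.98*I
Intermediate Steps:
H(F, w) = -10 + w
V = -110 (V = -110 + 0 = -110)
U(Q, G) = 9 - 11*Q
B(W, f) = -110/(-10 + f)
sqrt(-311339 + B(103, U(-22, p(4)))) = sqrt(-311339 - 110/(-10 + (9 - 11*(-22)))) = sqrt(-311339 - 110/(-10 + (9 + 242))) = sqrt(-311339 - 110/(-10 + 251)) = sqrt(-311339 - 110/241) = sqrt(-75032809/241) = I*sqrt(18082906969)/241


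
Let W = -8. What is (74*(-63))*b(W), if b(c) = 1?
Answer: -4662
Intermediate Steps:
(74*(-63))*b(W) = (74*(-63))*1 = -4662*1 = -4662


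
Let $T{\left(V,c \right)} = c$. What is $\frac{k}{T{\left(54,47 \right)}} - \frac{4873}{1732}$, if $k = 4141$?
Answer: $\frac{6943181}{81404} \approx 85.293$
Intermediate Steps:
$\frac{k}{T{\left(54,47 \right)}} - \frac{4873}{1732} = \frac{4141}{47} - \frac{4873}{1732} = \frac{6943181}{81404}$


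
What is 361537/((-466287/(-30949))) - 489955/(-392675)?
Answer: 878790190351372/36619849545 ≈ 23998.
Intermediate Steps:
361537/((-466287/(-30949))) - 489955/(-392675) = 361537/((-466287*(-1/30949))) - 489955*(-1/392675) = 361537/(466287/30949) + 97991/78535 = 361537*(30949/466287) + 97991/78535 = 11189208613/466287 + 97991/78535 = 878790190351372/36619849545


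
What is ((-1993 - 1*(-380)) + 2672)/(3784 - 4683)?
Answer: -1059/899 ≈ -1.1780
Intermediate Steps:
((-1993 - 1*(-380)) + 2672)/(3784 - 4683) = ((-1993 + 380) + 2672)/(-899) = (-1613 + 2672)*(-1/899) = 1059*(-1/899) = -1059/899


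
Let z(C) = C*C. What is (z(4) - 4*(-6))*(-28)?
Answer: -1120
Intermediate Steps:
z(C) = C**2
(z(4) - 4*(-6))*(-28) = (4**2 - 4*(-6))*(-28) = (16 + 24)*(-28) = 40*(-28) = -1120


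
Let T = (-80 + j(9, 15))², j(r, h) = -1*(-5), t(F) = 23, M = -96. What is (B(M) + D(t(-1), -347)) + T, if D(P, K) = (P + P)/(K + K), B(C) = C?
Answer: 1918540/347 ≈ 5528.9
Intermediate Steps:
j(r, h) = 5
D(P, K) = P/K (D(P, K) = (2*P)/((2*K)) = (2*P)*(1/(2*K)) = P/K)
T = 5625 (T = (-80 + 5)² = (-75)² = 5625)
(B(M) + D(t(-1), -347)) + T = (-96 + 23/(-347)) + 5625 = (-96 + 23*(-1/347)) + 5625 = (-96 - 23/347) + 5625 = -33335/347 + 5625 = 1918540/347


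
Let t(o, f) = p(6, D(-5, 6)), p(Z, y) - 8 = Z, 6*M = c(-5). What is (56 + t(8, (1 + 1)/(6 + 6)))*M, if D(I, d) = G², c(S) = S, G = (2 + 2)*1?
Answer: -175/3 ≈ -58.333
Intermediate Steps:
G = 4 (G = 4*1 = 4)
D(I, d) = 16 (D(I, d) = 4² = 16)
M = -⅚ (M = (⅙)*(-5) = -⅚ ≈ -0.83333)
p(Z, y) = 8 + Z
t(o, f) = 14 (t(o, f) = 8 + 6 = 14)
(56 + t(8, (1 + 1)/(6 + 6)))*M = (56 + 14)*(-⅚) = 70*(-⅚) = -175/3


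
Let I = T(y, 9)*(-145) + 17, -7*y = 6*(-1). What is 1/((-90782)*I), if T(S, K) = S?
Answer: 7/68177282 ≈ 1.0267e-7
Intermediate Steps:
y = 6/7 (y = -6*(-1)/7 = -⅐*(-6) = 6/7 ≈ 0.85714)
I = -751/7 (I = (6/7)*(-145) + 17 = -870/7 + 17 = -751/7 ≈ -107.29)
1/((-90782)*I) = 1/((-90782)*(-751/7)) = -1/90782*(-7/751) = 7/68177282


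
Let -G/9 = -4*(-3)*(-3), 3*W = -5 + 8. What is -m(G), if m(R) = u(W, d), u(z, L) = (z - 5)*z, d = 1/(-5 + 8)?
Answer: 4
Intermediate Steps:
W = 1 (W = (-5 + 8)/3 = (⅓)*3 = 1)
G = 324 (G = -9*(-4*(-3))*(-3) = -108*(-3) = -9*(-36) = 324)
d = ⅓ (d = 1/3 = ⅓ ≈ 0.33333)
u(z, L) = z*(-5 + z) (u(z, L) = (-5 + z)*z = z*(-5 + z))
m(R) = -4 (m(R) = 1*(-5 + 1) = 1*(-4) = -4)
-m(G) = -1*(-4) = 4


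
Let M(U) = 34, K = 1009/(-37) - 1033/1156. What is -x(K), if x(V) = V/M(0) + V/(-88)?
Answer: 32524875/63986912 ≈ 0.50830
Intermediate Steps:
K = -1204625/42772 (K = 1009*(-1/37) - 1033*1/1156 = -1009/37 - 1033/1156 = -1204625/42772 ≈ -28.164)
x(V) = 27*V/1496 (x(V) = V/34 + V/(-88) = V*(1/34) + V*(-1/88) = V/34 - V/88 = 27*V/1496)
-x(K) = -27*(-1204625)/(1496*42772) = -1*(-32524875/63986912) = 32524875/63986912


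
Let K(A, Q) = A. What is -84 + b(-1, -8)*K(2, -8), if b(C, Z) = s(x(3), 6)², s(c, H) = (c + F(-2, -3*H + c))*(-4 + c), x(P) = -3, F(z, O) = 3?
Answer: -84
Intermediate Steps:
s(c, H) = (-4 + c)*(3 + c) (s(c, H) = (c + 3)*(-4 + c) = (3 + c)*(-4 + c) = (-4 + c)*(3 + c))
b(C, Z) = 0 (b(C, Z) = (-12 + (-3)² - 1*(-3))² = (-12 + 9 + 3)² = 0² = 0)
-84 + b(-1, -8)*K(2, -8) = -84 + 0*2 = -84 + 0 = -84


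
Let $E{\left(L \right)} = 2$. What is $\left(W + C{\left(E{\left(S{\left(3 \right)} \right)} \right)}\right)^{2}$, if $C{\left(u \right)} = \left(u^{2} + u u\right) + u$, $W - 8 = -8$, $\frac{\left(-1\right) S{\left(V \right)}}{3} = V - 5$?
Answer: $100$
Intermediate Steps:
$S{\left(V \right)} = 15 - 3 V$ ($S{\left(V \right)} = - 3 \left(V - 5\right) = - 3 \left(-5 + V\right) = 15 - 3 V$)
$W = 0$ ($W = 8 - 8 = 0$)
$C{\left(u \right)} = u + 2 u^{2}$ ($C{\left(u \right)} = \left(u^{2} + u^{2}\right) + u = 2 u^{2} + u = u + 2 u^{2}$)
$\left(W + C{\left(E{\left(S{\left(3 \right)} \right)} \right)}\right)^{2} = \left(0 + 2 \left(1 + 2 \cdot 2\right)\right)^{2} = \left(0 + 2 \left(1 + 4\right)\right)^{2} = \left(0 + 2 \cdot 5\right)^{2} = \left(0 + 10\right)^{2} = 10^{2} = 100$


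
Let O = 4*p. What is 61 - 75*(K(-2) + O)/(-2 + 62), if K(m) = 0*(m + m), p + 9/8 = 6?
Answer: 293/8 ≈ 36.625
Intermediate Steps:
p = 39/8 (p = -9/8 + 6 = 39/8 ≈ 4.8750)
K(m) = 0 (K(m) = 0*(2*m) = 0)
O = 39/2 (O = 4*(39/8) = 39/2 ≈ 19.500)
61 - 75*(K(-2) + O)/(-2 + 62) = 61 - 75*(0 + 39/2)/(-2 + 62) = 61 - 2925/(2*60) = 61 - 75*13/40 = 61 - 195/8 = 293/8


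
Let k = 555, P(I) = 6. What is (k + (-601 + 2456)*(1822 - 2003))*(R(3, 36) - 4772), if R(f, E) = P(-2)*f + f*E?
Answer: 1557339200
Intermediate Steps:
R(f, E) = 6*f + E*f (R(f, E) = 6*f + f*E = 6*f + E*f)
(k + (-601 + 2456)*(1822 - 2003))*(R(3, 36) - 4772) = (555 + (-601 + 2456)*(1822 - 2003))*(3*(6 + 36) - 4772) = (555 + 1855*(-181))*(3*42 - 4772) = (555 - 335755)*(126 - 4772) = -335200*(-4646) = 1557339200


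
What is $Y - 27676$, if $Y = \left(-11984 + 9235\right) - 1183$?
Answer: $-31608$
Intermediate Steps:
$Y = -3932$ ($Y = -2749 - 1183 = -3932$)
$Y - 27676 = -3932 - 27676 = -31608$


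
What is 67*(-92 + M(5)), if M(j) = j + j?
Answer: -5494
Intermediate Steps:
M(j) = 2*j
67*(-92 + M(5)) = 67*(-92 + 2*5) = 67*(-92 + 10) = 67*(-82) = -5494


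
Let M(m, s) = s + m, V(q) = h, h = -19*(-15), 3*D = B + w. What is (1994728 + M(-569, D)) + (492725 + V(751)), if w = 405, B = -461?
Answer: 7461451/3 ≈ 2.4872e+6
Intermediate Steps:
D = -56/3 (D = (-461 + 405)/3 = (1/3)*(-56) = -56/3 ≈ -18.667)
h = 285
V(q) = 285
M(m, s) = m + s
(1994728 + M(-569, D)) + (492725 + V(751)) = (1994728 + (-569 - 56/3)) + (492725 + 285) = (1994728 - 1763/3) + 493010 = 5982421/3 + 493010 = 7461451/3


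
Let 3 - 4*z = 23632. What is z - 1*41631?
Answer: -190153/4 ≈ -47538.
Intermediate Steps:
z = -23629/4 (z = 3/4 - 1/4*23632 = 3/4 - 5908 = -23629/4 ≈ -5907.3)
z - 1*41631 = -23629/4 - 1*41631 = -23629/4 - 41631 = -190153/4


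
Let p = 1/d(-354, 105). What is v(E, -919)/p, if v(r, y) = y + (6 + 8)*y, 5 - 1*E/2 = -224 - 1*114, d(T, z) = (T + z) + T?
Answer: 8312355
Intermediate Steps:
d(T, z) = z + 2*T
E = 686 (E = 10 - 2*(-224 - 1*114) = 10 - 2*(-224 - 114) = 10 - 2*(-338) = 10 + 676 = 686)
v(r, y) = 15*y (v(r, y) = y + 14*y = 15*y)
p = -1/603 (p = 1/(105 + 2*(-354)) = 1/(105 - 708) = 1/(-603) = -1/603 ≈ -0.0016584)
v(E, -919)/p = (15*(-919))/(-1/603) = -13785*(-603) = 8312355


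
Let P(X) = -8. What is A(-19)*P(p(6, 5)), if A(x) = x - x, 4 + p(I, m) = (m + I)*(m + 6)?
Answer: 0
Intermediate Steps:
p(I, m) = -4 + (6 + m)*(I + m) (p(I, m) = -4 + (m + I)*(m + 6) = -4 + (I + m)*(6 + m) = -4 + (6 + m)*(I + m))
A(x) = 0
A(-19)*P(p(6, 5)) = 0*(-8) = 0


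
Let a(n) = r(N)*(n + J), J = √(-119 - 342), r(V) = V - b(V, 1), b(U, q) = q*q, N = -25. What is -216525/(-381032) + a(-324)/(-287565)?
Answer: 19685066019/36523822360 + 26*I*√461/287565 ≈ 0.53897 + 0.0019413*I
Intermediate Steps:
b(U, q) = q²
r(V) = -1 + V (r(V) = V - 1*1² = V - 1*1 = V - 1 = -1 + V)
J = I*√461 (J = √(-461) = I*√461 ≈ 21.471*I)
a(n) = -26*n - 26*I*√461 (a(n) = (-1 - 25)*(n + I*√461) = -26*(n + I*√461) = -26*n - 26*I*√461)
-216525/(-381032) + a(-324)/(-287565) = -216525/(-381032) + (-26*(-324) - 26*I*√461)/(-287565) = -216525*(-1/381032) + (8424 - 26*I*√461)*(-1/287565) = 216525/381032 + (-2808/95855 + 26*I*√461/287565) = 19685066019/36523822360 + 26*I*√461/287565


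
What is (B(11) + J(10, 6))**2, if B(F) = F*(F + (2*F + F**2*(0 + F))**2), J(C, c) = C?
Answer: 405491922448900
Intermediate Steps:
B(F) = F*(F + (F**3 + 2*F)**2) (B(F) = F*(F + (2*F + F**2*F)**2) = F*(F + (2*F + F**3)**2) = F*(F + (F**3 + 2*F)**2))
(B(11) + J(10, 6))**2 = (11**2*(1 + 11*(2 + 11**2)**2) + 10)**2 = (121*(1 + 11*(2 + 121)**2) + 10)**2 = (121*(1 + 11*123**2) + 10)**2 = (121*(1 + 11*15129) + 10)**2 = (121*(1 + 166419) + 10)**2 = (121*166420 + 10)**2 = (20136820 + 10)**2 = 20136830**2 = 405491922448900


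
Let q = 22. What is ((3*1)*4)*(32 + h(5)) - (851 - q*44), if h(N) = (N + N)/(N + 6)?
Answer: 5631/11 ≈ 511.91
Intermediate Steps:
h(N) = 2*N/(6 + N) (h(N) = (2*N)/(6 + N) = 2*N/(6 + N))
((3*1)*4)*(32 + h(5)) - (851 - q*44) = ((3*1)*4)*(32 + 2*5/(6 + 5)) - (851 - 22*44) = (3*4)*(32 + 2*5/11) - (851 - 1*968) = 12*(32 + 2*5*(1/11)) - (851 - 968) = 12*(32 + 10/11) - 1*(-117) = 12*(362/11) + 117 = 4344/11 + 117 = 5631/11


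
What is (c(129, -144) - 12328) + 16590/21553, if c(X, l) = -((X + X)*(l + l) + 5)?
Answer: 190811079/3079 ≈ 61972.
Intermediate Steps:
c(X, l) = -5 - 4*X*l (c(X, l) = -((2*X)*(2*l) + 5) = -(4*X*l + 5) = -(5 + 4*X*l) = -5 - 4*X*l)
(c(129, -144) - 12328) + 16590/21553 = ((-5 - 4*129*(-144)) - 12328) + 16590/21553 = ((-5 + 74304) - 12328) + 16590*(1/21553) = (74299 - 12328) + 2370/3079 = 61971 + 2370/3079 = 190811079/3079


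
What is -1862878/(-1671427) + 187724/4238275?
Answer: 8209156217598/7083967268425 ≈ 1.1588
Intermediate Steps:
-1862878/(-1671427) + 187724/4238275 = -1862878*(-1/1671427) + 187724*(1/4238275) = 1862878/1671427 + 187724/4238275 = 8209156217598/7083967268425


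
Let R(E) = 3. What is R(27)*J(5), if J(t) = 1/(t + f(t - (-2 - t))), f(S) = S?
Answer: 3/17 ≈ 0.17647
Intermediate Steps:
J(t) = 1/(2 + 3*t) (J(t) = 1/(t + (t - (-2 - t))) = 1/(t + (t + (2 + t))) = 1/(t + (2 + 2*t)) = 1/(2 + 3*t))
R(27)*J(5) = 3/(2 + 3*5) = 3/(2 + 15) = 3/17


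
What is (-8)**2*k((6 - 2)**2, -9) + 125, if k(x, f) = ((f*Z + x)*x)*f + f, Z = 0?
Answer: -147907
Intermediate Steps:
k(x, f) = f + f*x**2 (k(x, f) = ((f*0 + x)*x)*f + f = ((0 + x)*x)*f + f = (x*x)*f + f = x**2*f + f = f*x**2 + f = f + f*x**2)
(-8)**2*k((6 - 2)**2, -9) + 125 = (-8)**2*(-9*(1 + ((6 - 2)**2)**2)) + 125 = 64*(-9*(1 + (4**2)**2)) + 125 = 64*(-9*(1 + 16**2)) + 125 = 64*(-9*(1 + 256)) + 125 = 64*(-9*257) + 125 = 64*(-2313) + 125 = -148032 + 125 = -147907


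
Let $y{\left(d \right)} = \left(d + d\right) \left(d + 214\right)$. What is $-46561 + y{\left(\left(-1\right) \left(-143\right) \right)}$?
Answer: $55541$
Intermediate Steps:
$y{\left(d \right)} = 2 d \left(214 + d\right)$
$-46561 + y{\left(\left(-1\right) \left(-143\right) \right)} = -46561 + 2 \left(\left(-1\right) \left(-143\right)\right) \left(214 - -143\right) = -46561 + 2 \cdot 143 \left(214 + 143\right) = -46561 + 2 \cdot 143 \cdot 357 = -46561 + 102102 = 55541$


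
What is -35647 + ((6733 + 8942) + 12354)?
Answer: -7618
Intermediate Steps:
-35647 + ((6733 + 8942) + 12354) = -35647 + (15675 + 12354) = -35647 + 28029 = -7618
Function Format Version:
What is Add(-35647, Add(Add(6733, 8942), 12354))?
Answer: -7618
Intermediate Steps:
Add(-35647, Add(Add(6733, 8942), 12354)) = Add(-35647, Add(15675, 12354)) = Add(-35647, 28029) = -7618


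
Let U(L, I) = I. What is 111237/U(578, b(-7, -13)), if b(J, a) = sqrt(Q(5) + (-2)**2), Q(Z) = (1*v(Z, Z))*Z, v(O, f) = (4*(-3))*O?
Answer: -111237*I*sqrt(74)/148 ≈ -6465.5*I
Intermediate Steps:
v(O, f) = -12*O
Q(Z) = -12*Z**2 (Q(Z) = (1*(-12*Z))*Z = (-12*Z)*Z = -12*Z**2)
b(J, a) = 2*I*sqrt(74) (b(J, a) = sqrt(-12*5**2 + (-2)**2) = sqrt(-12*25 + 4) = sqrt(-300 + 4) = sqrt(-296) = 2*I*sqrt(74))
111237/U(578, b(-7, -13)) = 111237/((2*I*sqrt(74))) = 111237*(-I*sqrt(74)/148) = -111237*I*sqrt(74)/148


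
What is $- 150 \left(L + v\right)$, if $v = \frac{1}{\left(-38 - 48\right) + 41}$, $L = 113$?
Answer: $- \frac{50840}{3} \approx -16947.0$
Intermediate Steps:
$v = - \frac{1}{45}$ ($v = \frac{1}{-86 + 41} = \frac{1}{-45} = - \frac{1}{45} \approx -0.022222$)
$- 150 \left(L + v\right) = - 150 \left(113 - \frac{1}{45}\right) = \left(-150\right) \frac{5084}{45} = - \frac{50840}{3}$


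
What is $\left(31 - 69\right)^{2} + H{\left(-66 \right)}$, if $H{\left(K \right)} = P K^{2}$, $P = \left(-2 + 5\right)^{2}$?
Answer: $40648$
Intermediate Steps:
$P = 9$ ($P = 3^{2} = 9$)
$H{\left(K \right)} = 9 K^{2}$
$\left(31 - 69\right)^{2} + H{\left(-66 \right)} = \left(31 - 69\right)^{2} + 9 \left(-66\right)^{2} = \left(-38\right)^{2} + 9 \cdot 4356 = 1444 + 39204 = 40648$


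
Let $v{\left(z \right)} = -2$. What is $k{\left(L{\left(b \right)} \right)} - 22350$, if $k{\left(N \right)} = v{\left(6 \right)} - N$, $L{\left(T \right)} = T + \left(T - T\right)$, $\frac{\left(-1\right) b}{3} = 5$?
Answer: $-22337$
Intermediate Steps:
$b = -15$ ($b = \left(-3\right) 5 = -15$)
$L{\left(T \right)} = T$ ($L{\left(T \right)} = T + 0 = T$)
$k{\left(N \right)} = -2 - N$
$k{\left(L{\left(b \right)} \right)} - 22350 = \left(-2 - -15\right) - 22350 = \left(-2 + 15\right) - 22350 = 13 - 22350 = -22337$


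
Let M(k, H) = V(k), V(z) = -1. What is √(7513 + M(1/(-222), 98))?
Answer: 2*√1878 ≈ 86.672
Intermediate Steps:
M(k, H) = -1
√(7513 + M(1/(-222), 98)) = √(7513 - 1) = √7512 = 2*√1878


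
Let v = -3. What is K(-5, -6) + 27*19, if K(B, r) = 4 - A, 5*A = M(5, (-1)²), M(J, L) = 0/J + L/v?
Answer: 7756/15 ≈ 517.07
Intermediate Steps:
M(J, L) = -L/3 (M(J, L) = 0/J + L/(-3) = 0 + L*(-⅓) = 0 - L/3 = -L/3)
A = -1/15 (A = (-⅓*(-1)²)/5 = (-⅓*1)/5 = (⅕)*(-⅓) = -1/15 ≈ -0.066667)
K(B, r) = 61/15 (K(B, r) = 4 - 1*(-1/15) = 4 + 1/15 = 61/15)
K(-5, -6) + 27*19 = 61/15 + 27*19 = 61/15 + 513 = 7756/15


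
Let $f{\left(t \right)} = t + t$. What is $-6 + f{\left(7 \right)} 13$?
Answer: $176$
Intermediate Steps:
$f{\left(t \right)} = 2 t$
$-6 + f{\left(7 \right)} 13 = -6 + 2 \cdot 7 \cdot 13 = -6 + 14 \cdot 13 = -6 + 182 = 176$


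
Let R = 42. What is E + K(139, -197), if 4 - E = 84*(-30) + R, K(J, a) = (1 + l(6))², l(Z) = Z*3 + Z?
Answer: 3107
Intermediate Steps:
l(Z) = 4*Z (l(Z) = 3*Z + Z = 4*Z)
K(J, a) = 625 (K(J, a) = (1 + 4*6)² = (1 + 24)² = 25² = 625)
E = 2482 (E = 4 - (84*(-30) + 42) = 4 - (-2520 + 42) = 4 - 1*(-2478) = 4 + 2478 = 2482)
E + K(139, -197) = 2482 + 625 = 3107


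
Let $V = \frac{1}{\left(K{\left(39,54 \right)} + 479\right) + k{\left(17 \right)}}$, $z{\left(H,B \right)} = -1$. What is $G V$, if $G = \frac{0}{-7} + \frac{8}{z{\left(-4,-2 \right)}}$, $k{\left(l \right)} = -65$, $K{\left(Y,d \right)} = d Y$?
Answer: $- \frac{1}{315} \approx -0.0031746$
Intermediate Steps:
$K{\left(Y,d \right)} = Y d$
$V = \frac{1}{2520}$ ($V = \frac{1}{\left(39 \cdot 54 + 479\right) - 65} = \frac{1}{\left(2106 + 479\right) - 65} = \frac{1}{2585 - 65} = \frac{1}{2520} \approx 0.00039683$)
$G = -8$ ($G = \frac{0}{-7} + \frac{8}{-1} = 0 \left(- \frac{1}{7}\right) + 8 \left(-1\right) = 0 - 8 = -8$)
$G V = \left(-8\right) \frac{1}{2520} = - \frac{1}{315}$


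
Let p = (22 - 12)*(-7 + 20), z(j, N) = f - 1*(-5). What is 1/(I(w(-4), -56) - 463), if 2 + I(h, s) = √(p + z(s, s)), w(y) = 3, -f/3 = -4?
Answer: -155/72026 - 7*√3/216078 ≈ -0.0022081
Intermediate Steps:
f = 12 (f = -3*(-4) = 12)
z(j, N) = 17 (z(j, N) = 12 - 1*(-5) = 12 + 5 = 17)
p = 130 (p = 10*13 = 130)
I(h, s) = -2 + 7*√3 (I(h, s) = -2 + √(130 + 17) = -2 + √147 = -2 + 7*√3)
1/(I(w(-4), -56) - 463) = 1/((-2 + 7*√3) - 463) = 1/(-465 + 7*√3)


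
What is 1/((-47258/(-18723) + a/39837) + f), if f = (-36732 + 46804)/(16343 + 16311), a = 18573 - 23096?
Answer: 1353087700153/3679004567955 ≈ 0.36779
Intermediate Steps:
a = -4523
f = 5036/16327 (f = 10072/32654 = 10072*(1/32654) = 5036/16327 ≈ 0.30845)
1/((-47258/(-18723) + a/39837) + f) = 1/((-47258/(-18723) - 4523/39837) + 5036/16327) = 1/((-47258*(-1/18723) - 4523*1/39837) + 5036/16327) = 1/((47258/18723 - 4523/39837) + 5036/16327) = 1/(199770313/82874239 + 5036/16327) = 1/(3679004567955/1353087700153) = 1353087700153/3679004567955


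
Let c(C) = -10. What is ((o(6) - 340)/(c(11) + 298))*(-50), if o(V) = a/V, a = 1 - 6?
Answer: 51125/864 ≈ 59.172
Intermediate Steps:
a = -5
o(V) = -5/V
((o(6) - 340)/(c(11) + 298))*(-50) = ((-5/6 - 340)/(-10 + 298))*(-50) = ((-5*⅙ - 340)/288)*(-50) = ((-⅚ - 340)*(1/288))*(-50) = -2045/6*1/288*(-50) = -2045/1728*(-50) = 51125/864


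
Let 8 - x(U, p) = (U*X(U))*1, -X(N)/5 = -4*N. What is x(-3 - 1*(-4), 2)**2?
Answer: 144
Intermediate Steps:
X(N) = 20*N (X(N) = -(-20)*N = 20*N)
x(U, p) = 8 - 20*U**2 (x(U, p) = 8 - U*(20*U) = 8 - 20*U**2)
x(-3 - 1*(-4), 2)**2 = (8 - 20*(-3 - 1*(-4))**2)**2 = (8 - 20*(-3 + 4)**2)**2 = (8 - 20*1**2)**2 = (8 - 20*1)**2 = (8 - 20)**2 = (-12)**2 = 144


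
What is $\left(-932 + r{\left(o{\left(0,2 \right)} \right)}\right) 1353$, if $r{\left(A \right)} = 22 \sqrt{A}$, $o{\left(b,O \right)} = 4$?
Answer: $-1201464$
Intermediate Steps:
$\left(-932 + r{\left(o{\left(0,2 \right)} \right)}\right) 1353 = \left(-932 + 22 \sqrt{4}\right) 1353 = \left(-932 + 22 \cdot 2\right) 1353 = \left(-932 + 44\right) 1353 = \left(-888\right) 1353 = -1201464$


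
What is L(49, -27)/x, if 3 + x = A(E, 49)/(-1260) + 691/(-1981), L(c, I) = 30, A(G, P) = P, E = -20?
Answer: -10697400/1207987 ≈ -8.8556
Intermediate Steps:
x = -1207987/356580 (x = -3 + (49/(-1260) + 691/(-1981)) = -3 + (49*(-1/1260) + 691*(-1/1981)) = -3 + (-7/180 - 691/1981) = -3 - 138247/356580 = -1207987/356580 ≈ -3.3877)
L(49, -27)/x = 30/(-1207987/356580) = 30*(-356580/1207987) = -10697400/1207987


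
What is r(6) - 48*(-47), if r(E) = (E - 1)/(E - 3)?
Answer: 6773/3 ≈ 2257.7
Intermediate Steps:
r(E) = (-1 + E)/(-3 + E)
r(6) - 48*(-47) = (-1 + 6)/(-3 + 6) - 48*(-47) = 5/3 + 2256 = 6773/3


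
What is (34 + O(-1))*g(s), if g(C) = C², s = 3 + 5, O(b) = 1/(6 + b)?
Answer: 10944/5 ≈ 2188.8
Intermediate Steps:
s = 8
(34 + O(-1))*g(s) = (34 + 1/(6 - 1))*8² = (34 + 1/5)*64 = (34 + ⅕)*64 = (171/5)*64 = 10944/5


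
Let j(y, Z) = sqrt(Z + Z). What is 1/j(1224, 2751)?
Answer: sqrt(5502)/5502 ≈ 0.013482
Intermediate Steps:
j(y, Z) = sqrt(2)*sqrt(Z) (j(y, Z) = sqrt(2*Z) = sqrt(2)*sqrt(Z))
1/j(1224, 2751) = 1/(sqrt(2)*sqrt(2751)) = 1/(sqrt(5502)) = sqrt(5502)/5502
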